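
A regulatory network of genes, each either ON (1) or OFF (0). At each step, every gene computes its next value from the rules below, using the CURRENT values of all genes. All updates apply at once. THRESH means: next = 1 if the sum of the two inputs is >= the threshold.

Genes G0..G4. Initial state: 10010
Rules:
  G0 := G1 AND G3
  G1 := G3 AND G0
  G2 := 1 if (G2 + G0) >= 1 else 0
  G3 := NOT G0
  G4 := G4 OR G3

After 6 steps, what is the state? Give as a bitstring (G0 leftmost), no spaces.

Step 1: G0=G1&G3=0&1=0 G1=G3&G0=1&1=1 G2=(0+1>=1)=1 G3=NOT G0=NOT 1=0 G4=G4|G3=0|1=1 -> 01101
Step 2: G0=G1&G3=1&0=0 G1=G3&G0=0&0=0 G2=(1+0>=1)=1 G3=NOT G0=NOT 0=1 G4=G4|G3=1|0=1 -> 00111
Step 3: G0=G1&G3=0&1=0 G1=G3&G0=1&0=0 G2=(1+0>=1)=1 G3=NOT G0=NOT 0=1 G4=G4|G3=1|1=1 -> 00111
Step 4: G0=G1&G3=0&1=0 G1=G3&G0=1&0=0 G2=(1+0>=1)=1 G3=NOT G0=NOT 0=1 G4=G4|G3=1|1=1 -> 00111
Step 5: G0=G1&G3=0&1=0 G1=G3&G0=1&0=0 G2=(1+0>=1)=1 G3=NOT G0=NOT 0=1 G4=G4|G3=1|1=1 -> 00111
Step 6: G0=G1&G3=0&1=0 G1=G3&G0=1&0=0 G2=(1+0>=1)=1 G3=NOT G0=NOT 0=1 G4=G4|G3=1|1=1 -> 00111

00111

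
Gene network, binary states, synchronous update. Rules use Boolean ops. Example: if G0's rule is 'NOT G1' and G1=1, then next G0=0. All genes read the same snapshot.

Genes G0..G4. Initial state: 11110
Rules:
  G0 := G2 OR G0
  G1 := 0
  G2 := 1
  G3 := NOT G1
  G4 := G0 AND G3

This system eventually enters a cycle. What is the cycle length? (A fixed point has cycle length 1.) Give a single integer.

Step 0: 11110
Step 1: G0=G2|G0=1|1=1 G1=0(const) G2=1(const) G3=NOT G1=NOT 1=0 G4=G0&G3=1&1=1 -> 10101
Step 2: G0=G2|G0=1|1=1 G1=0(const) G2=1(const) G3=NOT G1=NOT 0=1 G4=G0&G3=1&0=0 -> 10110
Step 3: G0=G2|G0=1|1=1 G1=0(const) G2=1(const) G3=NOT G1=NOT 0=1 G4=G0&G3=1&1=1 -> 10111
Step 4: G0=G2|G0=1|1=1 G1=0(const) G2=1(const) G3=NOT G1=NOT 0=1 G4=G0&G3=1&1=1 -> 10111
State from step 4 equals state from step 3 -> cycle length 1

Answer: 1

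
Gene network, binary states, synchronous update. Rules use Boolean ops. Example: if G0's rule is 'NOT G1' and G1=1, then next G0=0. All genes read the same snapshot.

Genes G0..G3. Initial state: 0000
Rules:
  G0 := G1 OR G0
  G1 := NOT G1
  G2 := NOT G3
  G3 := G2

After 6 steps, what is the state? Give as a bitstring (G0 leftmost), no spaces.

Step 1: G0=G1|G0=0|0=0 G1=NOT G1=NOT 0=1 G2=NOT G3=NOT 0=1 G3=G2=0 -> 0110
Step 2: G0=G1|G0=1|0=1 G1=NOT G1=NOT 1=0 G2=NOT G3=NOT 0=1 G3=G2=1 -> 1011
Step 3: G0=G1|G0=0|1=1 G1=NOT G1=NOT 0=1 G2=NOT G3=NOT 1=0 G3=G2=1 -> 1101
Step 4: G0=G1|G0=1|1=1 G1=NOT G1=NOT 1=0 G2=NOT G3=NOT 1=0 G3=G2=0 -> 1000
Step 5: G0=G1|G0=0|1=1 G1=NOT G1=NOT 0=1 G2=NOT G3=NOT 0=1 G3=G2=0 -> 1110
Step 6: G0=G1|G0=1|1=1 G1=NOT G1=NOT 1=0 G2=NOT G3=NOT 0=1 G3=G2=1 -> 1011

1011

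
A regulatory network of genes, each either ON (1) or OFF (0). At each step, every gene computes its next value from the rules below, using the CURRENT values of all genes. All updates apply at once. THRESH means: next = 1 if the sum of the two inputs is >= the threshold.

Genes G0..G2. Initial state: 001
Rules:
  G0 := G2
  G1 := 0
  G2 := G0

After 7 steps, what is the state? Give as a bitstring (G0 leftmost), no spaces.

Step 1: G0=G2=1 G1=0(const) G2=G0=0 -> 100
Step 2: G0=G2=0 G1=0(const) G2=G0=1 -> 001
Step 3: G0=G2=1 G1=0(const) G2=G0=0 -> 100
Step 4: G0=G2=0 G1=0(const) G2=G0=1 -> 001
Step 5: G0=G2=1 G1=0(const) G2=G0=0 -> 100
Step 6: G0=G2=0 G1=0(const) G2=G0=1 -> 001
Step 7: G0=G2=1 G1=0(const) G2=G0=0 -> 100

100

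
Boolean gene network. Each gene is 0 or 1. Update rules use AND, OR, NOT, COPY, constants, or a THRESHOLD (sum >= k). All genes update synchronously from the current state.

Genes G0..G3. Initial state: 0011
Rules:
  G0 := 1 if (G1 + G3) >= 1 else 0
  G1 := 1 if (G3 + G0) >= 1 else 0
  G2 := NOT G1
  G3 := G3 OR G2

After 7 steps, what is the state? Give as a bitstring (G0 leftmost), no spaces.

Step 1: G0=(0+1>=1)=1 G1=(1+0>=1)=1 G2=NOT G1=NOT 0=1 G3=G3|G2=1|1=1 -> 1111
Step 2: G0=(1+1>=1)=1 G1=(1+1>=1)=1 G2=NOT G1=NOT 1=0 G3=G3|G2=1|1=1 -> 1101
Step 3: G0=(1+1>=1)=1 G1=(1+1>=1)=1 G2=NOT G1=NOT 1=0 G3=G3|G2=1|0=1 -> 1101
Step 4: G0=(1+1>=1)=1 G1=(1+1>=1)=1 G2=NOT G1=NOT 1=0 G3=G3|G2=1|0=1 -> 1101
Step 5: G0=(1+1>=1)=1 G1=(1+1>=1)=1 G2=NOT G1=NOT 1=0 G3=G3|G2=1|0=1 -> 1101
Step 6: G0=(1+1>=1)=1 G1=(1+1>=1)=1 G2=NOT G1=NOT 1=0 G3=G3|G2=1|0=1 -> 1101
Step 7: G0=(1+1>=1)=1 G1=(1+1>=1)=1 G2=NOT G1=NOT 1=0 G3=G3|G2=1|0=1 -> 1101

1101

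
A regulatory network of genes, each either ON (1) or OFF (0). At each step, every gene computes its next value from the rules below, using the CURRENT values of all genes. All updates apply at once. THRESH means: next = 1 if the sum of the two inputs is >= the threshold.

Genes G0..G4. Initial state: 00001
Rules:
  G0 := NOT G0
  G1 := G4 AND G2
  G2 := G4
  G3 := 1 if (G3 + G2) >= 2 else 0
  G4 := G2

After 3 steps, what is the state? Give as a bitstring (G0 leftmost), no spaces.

Step 1: G0=NOT G0=NOT 0=1 G1=G4&G2=1&0=0 G2=G4=1 G3=(0+0>=2)=0 G4=G2=0 -> 10100
Step 2: G0=NOT G0=NOT 1=0 G1=G4&G2=0&1=0 G2=G4=0 G3=(0+1>=2)=0 G4=G2=1 -> 00001
Step 3: G0=NOT G0=NOT 0=1 G1=G4&G2=1&0=0 G2=G4=1 G3=(0+0>=2)=0 G4=G2=0 -> 10100

10100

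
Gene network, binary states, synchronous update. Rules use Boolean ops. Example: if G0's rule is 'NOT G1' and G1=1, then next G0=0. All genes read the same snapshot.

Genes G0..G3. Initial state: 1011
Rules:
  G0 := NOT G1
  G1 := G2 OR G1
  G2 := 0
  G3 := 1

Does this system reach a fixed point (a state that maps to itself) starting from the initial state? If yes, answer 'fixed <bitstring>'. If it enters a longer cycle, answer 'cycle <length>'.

Answer: fixed 0101

Derivation:
Step 0: 1011
Step 1: G0=NOT G1=NOT 0=1 G1=G2|G1=1|0=1 G2=0(const) G3=1(const) -> 1101
Step 2: G0=NOT G1=NOT 1=0 G1=G2|G1=0|1=1 G2=0(const) G3=1(const) -> 0101
Step 3: G0=NOT G1=NOT 1=0 G1=G2|G1=0|1=1 G2=0(const) G3=1(const) -> 0101
Fixed point reached at step 2: 0101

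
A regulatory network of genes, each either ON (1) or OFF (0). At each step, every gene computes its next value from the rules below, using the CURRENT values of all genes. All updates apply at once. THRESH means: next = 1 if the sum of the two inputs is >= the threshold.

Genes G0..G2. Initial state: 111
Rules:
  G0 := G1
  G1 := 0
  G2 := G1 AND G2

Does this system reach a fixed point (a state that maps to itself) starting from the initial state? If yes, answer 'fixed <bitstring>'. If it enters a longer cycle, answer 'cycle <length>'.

Step 0: 111
Step 1: G0=G1=1 G1=0(const) G2=G1&G2=1&1=1 -> 101
Step 2: G0=G1=0 G1=0(const) G2=G1&G2=0&1=0 -> 000
Step 3: G0=G1=0 G1=0(const) G2=G1&G2=0&0=0 -> 000
Fixed point reached at step 2: 000

Answer: fixed 000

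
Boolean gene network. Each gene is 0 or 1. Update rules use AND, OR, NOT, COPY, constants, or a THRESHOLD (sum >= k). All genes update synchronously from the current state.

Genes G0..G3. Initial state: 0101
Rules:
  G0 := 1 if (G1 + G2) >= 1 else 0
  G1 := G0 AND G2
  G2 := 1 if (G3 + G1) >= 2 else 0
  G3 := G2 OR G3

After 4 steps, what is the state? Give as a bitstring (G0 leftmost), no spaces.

Step 1: G0=(1+0>=1)=1 G1=G0&G2=0&0=0 G2=(1+1>=2)=1 G3=G2|G3=0|1=1 -> 1011
Step 2: G0=(0+1>=1)=1 G1=G0&G2=1&1=1 G2=(1+0>=2)=0 G3=G2|G3=1|1=1 -> 1101
Step 3: G0=(1+0>=1)=1 G1=G0&G2=1&0=0 G2=(1+1>=2)=1 G3=G2|G3=0|1=1 -> 1011
Step 4: G0=(0+1>=1)=1 G1=G0&G2=1&1=1 G2=(1+0>=2)=0 G3=G2|G3=1|1=1 -> 1101

1101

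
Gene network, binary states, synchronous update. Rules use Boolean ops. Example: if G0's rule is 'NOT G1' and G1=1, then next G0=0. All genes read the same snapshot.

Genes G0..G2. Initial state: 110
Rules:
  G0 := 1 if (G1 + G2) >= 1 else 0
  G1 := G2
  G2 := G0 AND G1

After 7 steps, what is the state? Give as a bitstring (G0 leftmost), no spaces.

Step 1: G0=(1+0>=1)=1 G1=G2=0 G2=G0&G1=1&1=1 -> 101
Step 2: G0=(0+1>=1)=1 G1=G2=1 G2=G0&G1=1&0=0 -> 110
Step 3: G0=(1+0>=1)=1 G1=G2=0 G2=G0&G1=1&1=1 -> 101
Step 4: G0=(0+1>=1)=1 G1=G2=1 G2=G0&G1=1&0=0 -> 110
Step 5: G0=(1+0>=1)=1 G1=G2=0 G2=G0&G1=1&1=1 -> 101
Step 6: G0=(0+1>=1)=1 G1=G2=1 G2=G0&G1=1&0=0 -> 110
Step 7: G0=(1+0>=1)=1 G1=G2=0 G2=G0&G1=1&1=1 -> 101

101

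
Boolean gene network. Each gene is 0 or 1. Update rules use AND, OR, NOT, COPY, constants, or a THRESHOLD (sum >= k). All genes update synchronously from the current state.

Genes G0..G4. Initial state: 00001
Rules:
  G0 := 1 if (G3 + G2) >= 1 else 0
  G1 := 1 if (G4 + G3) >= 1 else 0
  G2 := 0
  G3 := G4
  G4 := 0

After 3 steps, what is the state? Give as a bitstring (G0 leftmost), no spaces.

Step 1: G0=(0+0>=1)=0 G1=(1+0>=1)=1 G2=0(const) G3=G4=1 G4=0(const) -> 01010
Step 2: G0=(1+0>=1)=1 G1=(0+1>=1)=1 G2=0(const) G3=G4=0 G4=0(const) -> 11000
Step 3: G0=(0+0>=1)=0 G1=(0+0>=1)=0 G2=0(const) G3=G4=0 G4=0(const) -> 00000

00000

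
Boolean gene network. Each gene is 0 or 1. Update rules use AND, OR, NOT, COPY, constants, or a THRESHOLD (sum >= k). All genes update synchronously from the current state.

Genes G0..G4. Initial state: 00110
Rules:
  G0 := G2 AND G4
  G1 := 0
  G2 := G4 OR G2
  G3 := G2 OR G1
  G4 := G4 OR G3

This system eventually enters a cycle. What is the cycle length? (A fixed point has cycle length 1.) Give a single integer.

Answer: 1

Derivation:
Step 0: 00110
Step 1: G0=G2&G4=1&0=0 G1=0(const) G2=G4|G2=0|1=1 G3=G2|G1=1|0=1 G4=G4|G3=0|1=1 -> 00111
Step 2: G0=G2&G4=1&1=1 G1=0(const) G2=G4|G2=1|1=1 G3=G2|G1=1|0=1 G4=G4|G3=1|1=1 -> 10111
Step 3: G0=G2&G4=1&1=1 G1=0(const) G2=G4|G2=1|1=1 G3=G2|G1=1|0=1 G4=G4|G3=1|1=1 -> 10111
State from step 3 equals state from step 2 -> cycle length 1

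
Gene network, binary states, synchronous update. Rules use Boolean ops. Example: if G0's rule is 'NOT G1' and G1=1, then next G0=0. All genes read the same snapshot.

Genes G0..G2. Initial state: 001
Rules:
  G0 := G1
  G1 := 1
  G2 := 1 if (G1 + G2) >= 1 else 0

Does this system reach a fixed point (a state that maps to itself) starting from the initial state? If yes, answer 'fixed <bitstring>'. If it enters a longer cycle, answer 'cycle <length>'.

Step 0: 001
Step 1: G0=G1=0 G1=1(const) G2=(0+1>=1)=1 -> 011
Step 2: G0=G1=1 G1=1(const) G2=(1+1>=1)=1 -> 111
Step 3: G0=G1=1 G1=1(const) G2=(1+1>=1)=1 -> 111
Fixed point reached at step 2: 111

Answer: fixed 111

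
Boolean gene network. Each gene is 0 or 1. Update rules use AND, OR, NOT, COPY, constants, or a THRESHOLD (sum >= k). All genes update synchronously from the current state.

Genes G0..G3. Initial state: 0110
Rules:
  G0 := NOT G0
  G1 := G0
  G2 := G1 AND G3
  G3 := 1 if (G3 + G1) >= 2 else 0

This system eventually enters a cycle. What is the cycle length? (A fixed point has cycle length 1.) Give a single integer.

Step 0: 0110
Step 1: G0=NOT G0=NOT 0=1 G1=G0=0 G2=G1&G3=1&0=0 G3=(0+1>=2)=0 -> 1000
Step 2: G0=NOT G0=NOT 1=0 G1=G0=1 G2=G1&G3=0&0=0 G3=(0+0>=2)=0 -> 0100
Step 3: G0=NOT G0=NOT 0=1 G1=G0=0 G2=G1&G3=1&0=0 G3=(0+1>=2)=0 -> 1000
State from step 3 equals state from step 1 -> cycle length 2

Answer: 2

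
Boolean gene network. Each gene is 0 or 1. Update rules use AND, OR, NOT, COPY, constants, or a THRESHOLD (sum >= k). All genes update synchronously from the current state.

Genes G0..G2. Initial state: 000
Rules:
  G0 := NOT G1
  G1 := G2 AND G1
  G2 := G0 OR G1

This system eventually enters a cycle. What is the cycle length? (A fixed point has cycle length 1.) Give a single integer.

Step 0: 000
Step 1: G0=NOT G1=NOT 0=1 G1=G2&G1=0&0=0 G2=G0|G1=0|0=0 -> 100
Step 2: G0=NOT G1=NOT 0=1 G1=G2&G1=0&0=0 G2=G0|G1=1|0=1 -> 101
Step 3: G0=NOT G1=NOT 0=1 G1=G2&G1=1&0=0 G2=G0|G1=1|0=1 -> 101
State from step 3 equals state from step 2 -> cycle length 1

Answer: 1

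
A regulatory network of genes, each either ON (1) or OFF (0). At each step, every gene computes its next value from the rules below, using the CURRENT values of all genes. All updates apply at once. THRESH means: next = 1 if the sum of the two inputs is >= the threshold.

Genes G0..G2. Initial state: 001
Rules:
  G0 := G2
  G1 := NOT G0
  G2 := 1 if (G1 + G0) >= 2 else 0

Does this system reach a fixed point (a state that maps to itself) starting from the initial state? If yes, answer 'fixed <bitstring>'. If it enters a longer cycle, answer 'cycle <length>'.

Step 0: 001
Step 1: G0=G2=1 G1=NOT G0=NOT 0=1 G2=(0+0>=2)=0 -> 110
Step 2: G0=G2=0 G1=NOT G0=NOT 1=0 G2=(1+1>=2)=1 -> 001
Cycle of length 2 starting at step 0 -> no fixed point

Answer: cycle 2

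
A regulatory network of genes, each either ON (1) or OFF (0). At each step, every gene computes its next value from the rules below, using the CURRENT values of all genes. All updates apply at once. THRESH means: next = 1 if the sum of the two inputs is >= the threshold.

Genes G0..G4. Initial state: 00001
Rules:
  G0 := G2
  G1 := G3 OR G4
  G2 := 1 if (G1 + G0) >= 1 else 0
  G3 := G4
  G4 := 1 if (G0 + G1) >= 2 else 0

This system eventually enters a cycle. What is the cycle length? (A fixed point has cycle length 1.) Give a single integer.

Answer: 1

Derivation:
Step 0: 00001
Step 1: G0=G2=0 G1=G3|G4=0|1=1 G2=(0+0>=1)=0 G3=G4=1 G4=(0+0>=2)=0 -> 01010
Step 2: G0=G2=0 G1=G3|G4=1|0=1 G2=(1+0>=1)=1 G3=G4=0 G4=(0+1>=2)=0 -> 01100
Step 3: G0=G2=1 G1=G3|G4=0|0=0 G2=(1+0>=1)=1 G3=G4=0 G4=(0+1>=2)=0 -> 10100
Step 4: G0=G2=1 G1=G3|G4=0|0=0 G2=(0+1>=1)=1 G3=G4=0 G4=(1+0>=2)=0 -> 10100
State from step 4 equals state from step 3 -> cycle length 1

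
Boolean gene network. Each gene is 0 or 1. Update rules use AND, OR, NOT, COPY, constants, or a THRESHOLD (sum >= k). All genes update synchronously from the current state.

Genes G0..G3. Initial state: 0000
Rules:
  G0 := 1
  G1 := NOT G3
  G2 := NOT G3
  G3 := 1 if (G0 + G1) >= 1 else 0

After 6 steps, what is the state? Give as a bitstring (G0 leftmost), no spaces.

Step 1: G0=1(const) G1=NOT G3=NOT 0=1 G2=NOT G3=NOT 0=1 G3=(0+0>=1)=0 -> 1110
Step 2: G0=1(const) G1=NOT G3=NOT 0=1 G2=NOT G3=NOT 0=1 G3=(1+1>=1)=1 -> 1111
Step 3: G0=1(const) G1=NOT G3=NOT 1=0 G2=NOT G3=NOT 1=0 G3=(1+1>=1)=1 -> 1001
Step 4: G0=1(const) G1=NOT G3=NOT 1=0 G2=NOT G3=NOT 1=0 G3=(1+0>=1)=1 -> 1001
Step 5: G0=1(const) G1=NOT G3=NOT 1=0 G2=NOT G3=NOT 1=0 G3=(1+0>=1)=1 -> 1001
Step 6: G0=1(const) G1=NOT G3=NOT 1=0 G2=NOT G3=NOT 1=0 G3=(1+0>=1)=1 -> 1001

1001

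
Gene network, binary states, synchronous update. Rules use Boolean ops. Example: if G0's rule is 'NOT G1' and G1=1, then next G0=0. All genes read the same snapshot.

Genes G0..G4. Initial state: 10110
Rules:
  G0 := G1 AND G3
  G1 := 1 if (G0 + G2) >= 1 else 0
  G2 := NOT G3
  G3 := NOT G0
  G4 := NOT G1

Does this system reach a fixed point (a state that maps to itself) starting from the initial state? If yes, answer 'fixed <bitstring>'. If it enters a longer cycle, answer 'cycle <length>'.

Step 0: 10110
Step 1: G0=G1&G3=0&1=0 G1=(1+1>=1)=1 G2=NOT G3=NOT 1=0 G3=NOT G0=NOT 1=0 G4=NOT G1=NOT 0=1 -> 01001
Step 2: G0=G1&G3=1&0=0 G1=(0+0>=1)=0 G2=NOT G3=NOT 0=1 G3=NOT G0=NOT 0=1 G4=NOT G1=NOT 1=0 -> 00110
Step 3: G0=G1&G3=0&1=0 G1=(0+1>=1)=1 G2=NOT G3=NOT 1=0 G3=NOT G0=NOT 0=1 G4=NOT G1=NOT 0=1 -> 01011
Step 4: G0=G1&G3=1&1=1 G1=(0+0>=1)=0 G2=NOT G3=NOT 1=0 G3=NOT G0=NOT 0=1 G4=NOT G1=NOT 1=0 -> 10010
Step 5: G0=G1&G3=0&1=0 G1=(1+0>=1)=1 G2=NOT G3=NOT 1=0 G3=NOT G0=NOT 1=0 G4=NOT G1=NOT 0=1 -> 01001
Cycle of length 4 starting at step 1 -> no fixed point

Answer: cycle 4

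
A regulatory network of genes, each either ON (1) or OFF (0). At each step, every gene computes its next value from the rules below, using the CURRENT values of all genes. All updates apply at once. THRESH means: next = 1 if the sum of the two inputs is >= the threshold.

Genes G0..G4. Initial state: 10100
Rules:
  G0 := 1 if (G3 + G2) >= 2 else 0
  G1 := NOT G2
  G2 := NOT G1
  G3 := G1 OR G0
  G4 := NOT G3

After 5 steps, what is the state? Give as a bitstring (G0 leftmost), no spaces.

Step 1: G0=(0+1>=2)=0 G1=NOT G2=NOT 1=0 G2=NOT G1=NOT 0=1 G3=G1|G0=0|1=1 G4=NOT G3=NOT 0=1 -> 00111
Step 2: G0=(1+1>=2)=1 G1=NOT G2=NOT 1=0 G2=NOT G1=NOT 0=1 G3=G1|G0=0|0=0 G4=NOT G3=NOT 1=0 -> 10100
Step 3: G0=(0+1>=2)=0 G1=NOT G2=NOT 1=0 G2=NOT G1=NOT 0=1 G3=G1|G0=0|1=1 G4=NOT G3=NOT 0=1 -> 00111
Step 4: G0=(1+1>=2)=1 G1=NOT G2=NOT 1=0 G2=NOT G1=NOT 0=1 G3=G1|G0=0|0=0 G4=NOT G3=NOT 1=0 -> 10100
Step 5: G0=(0+1>=2)=0 G1=NOT G2=NOT 1=0 G2=NOT G1=NOT 0=1 G3=G1|G0=0|1=1 G4=NOT G3=NOT 0=1 -> 00111

00111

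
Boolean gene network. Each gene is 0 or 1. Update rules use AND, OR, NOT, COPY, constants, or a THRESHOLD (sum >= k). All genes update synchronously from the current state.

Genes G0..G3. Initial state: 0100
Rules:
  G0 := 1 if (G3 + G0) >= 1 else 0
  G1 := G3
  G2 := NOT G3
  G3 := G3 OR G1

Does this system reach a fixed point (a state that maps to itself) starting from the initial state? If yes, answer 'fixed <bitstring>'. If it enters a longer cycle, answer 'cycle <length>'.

Step 0: 0100
Step 1: G0=(0+0>=1)=0 G1=G3=0 G2=NOT G3=NOT 0=1 G3=G3|G1=0|1=1 -> 0011
Step 2: G0=(1+0>=1)=1 G1=G3=1 G2=NOT G3=NOT 1=0 G3=G3|G1=1|0=1 -> 1101
Step 3: G0=(1+1>=1)=1 G1=G3=1 G2=NOT G3=NOT 1=0 G3=G3|G1=1|1=1 -> 1101
Fixed point reached at step 2: 1101

Answer: fixed 1101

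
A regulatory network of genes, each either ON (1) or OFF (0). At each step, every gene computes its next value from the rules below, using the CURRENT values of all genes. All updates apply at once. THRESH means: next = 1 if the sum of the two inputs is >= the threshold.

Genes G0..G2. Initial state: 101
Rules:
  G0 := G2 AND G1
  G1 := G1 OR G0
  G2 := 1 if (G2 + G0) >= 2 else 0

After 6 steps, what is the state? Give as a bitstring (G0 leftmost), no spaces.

Step 1: G0=G2&G1=1&0=0 G1=G1|G0=0|1=1 G2=(1+1>=2)=1 -> 011
Step 2: G0=G2&G1=1&1=1 G1=G1|G0=1|0=1 G2=(1+0>=2)=0 -> 110
Step 3: G0=G2&G1=0&1=0 G1=G1|G0=1|1=1 G2=(0+1>=2)=0 -> 010
Step 4: G0=G2&G1=0&1=0 G1=G1|G0=1|0=1 G2=(0+0>=2)=0 -> 010
Step 5: G0=G2&G1=0&1=0 G1=G1|G0=1|0=1 G2=(0+0>=2)=0 -> 010
Step 6: G0=G2&G1=0&1=0 G1=G1|G0=1|0=1 G2=(0+0>=2)=0 -> 010

010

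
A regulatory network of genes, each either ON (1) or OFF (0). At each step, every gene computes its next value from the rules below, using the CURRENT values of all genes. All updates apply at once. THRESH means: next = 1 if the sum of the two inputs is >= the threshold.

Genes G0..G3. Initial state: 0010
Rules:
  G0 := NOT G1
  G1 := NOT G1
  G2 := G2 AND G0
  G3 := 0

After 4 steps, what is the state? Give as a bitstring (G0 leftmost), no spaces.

Step 1: G0=NOT G1=NOT 0=1 G1=NOT G1=NOT 0=1 G2=G2&G0=1&0=0 G3=0(const) -> 1100
Step 2: G0=NOT G1=NOT 1=0 G1=NOT G1=NOT 1=0 G2=G2&G0=0&1=0 G3=0(const) -> 0000
Step 3: G0=NOT G1=NOT 0=1 G1=NOT G1=NOT 0=1 G2=G2&G0=0&0=0 G3=0(const) -> 1100
Step 4: G0=NOT G1=NOT 1=0 G1=NOT G1=NOT 1=0 G2=G2&G0=0&1=0 G3=0(const) -> 0000

0000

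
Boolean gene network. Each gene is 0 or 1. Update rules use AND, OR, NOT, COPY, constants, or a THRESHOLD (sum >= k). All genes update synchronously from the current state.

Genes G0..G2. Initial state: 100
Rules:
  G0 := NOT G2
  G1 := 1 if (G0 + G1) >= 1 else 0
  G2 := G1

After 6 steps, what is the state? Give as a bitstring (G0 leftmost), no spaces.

Step 1: G0=NOT G2=NOT 0=1 G1=(1+0>=1)=1 G2=G1=0 -> 110
Step 2: G0=NOT G2=NOT 0=1 G1=(1+1>=1)=1 G2=G1=1 -> 111
Step 3: G0=NOT G2=NOT 1=0 G1=(1+1>=1)=1 G2=G1=1 -> 011
Step 4: G0=NOT G2=NOT 1=0 G1=(0+1>=1)=1 G2=G1=1 -> 011
Step 5: G0=NOT G2=NOT 1=0 G1=(0+1>=1)=1 G2=G1=1 -> 011
Step 6: G0=NOT G2=NOT 1=0 G1=(0+1>=1)=1 G2=G1=1 -> 011

011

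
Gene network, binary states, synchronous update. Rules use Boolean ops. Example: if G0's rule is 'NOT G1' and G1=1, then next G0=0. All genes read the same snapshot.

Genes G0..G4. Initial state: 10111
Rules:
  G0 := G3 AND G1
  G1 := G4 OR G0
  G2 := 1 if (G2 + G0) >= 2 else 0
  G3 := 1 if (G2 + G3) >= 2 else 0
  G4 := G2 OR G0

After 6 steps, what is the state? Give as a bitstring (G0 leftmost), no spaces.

Step 1: G0=G3&G1=1&0=0 G1=G4|G0=1|1=1 G2=(1+1>=2)=1 G3=(1+1>=2)=1 G4=G2|G0=1|1=1 -> 01111
Step 2: G0=G3&G1=1&1=1 G1=G4|G0=1|0=1 G2=(1+0>=2)=0 G3=(1+1>=2)=1 G4=G2|G0=1|0=1 -> 11011
Step 3: G0=G3&G1=1&1=1 G1=G4|G0=1|1=1 G2=(0+1>=2)=0 G3=(0+1>=2)=0 G4=G2|G0=0|1=1 -> 11001
Step 4: G0=G3&G1=0&1=0 G1=G4|G0=1|1=1 G2=(0+1>=2)=0 G3=(0+0>=2)=0 G4=G2|G0=0|1=1 -> 01001
Step 5: G0=G3&G1=0&1=0 G1=G4|G0=1|0=1 G2=(0+0>=2)=0 G3=(0+0>=2)=0 G4=G2|G0=0|0=0 -> 01000
Step 6: G0=G3&G1=0&1=0 G1=G4|G0=0|0=0 G2=(0+0>=2)=0 G3=(0+0>=2)=0 G4=G2|G0=0|0=0 -> 00000

00000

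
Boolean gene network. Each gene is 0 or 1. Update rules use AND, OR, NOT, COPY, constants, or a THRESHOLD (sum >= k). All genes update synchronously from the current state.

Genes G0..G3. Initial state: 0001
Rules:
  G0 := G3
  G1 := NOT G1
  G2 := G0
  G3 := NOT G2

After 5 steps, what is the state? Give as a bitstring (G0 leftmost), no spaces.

Step 1: G0=G3=1 G1=NOT G1=NOT 0=1 G2=G0=0 G3=NOT G2=NOT 0=1 -> 1101
Step 2: G0=G3=1 G1=NOT G1=NOT 1=0 G2=G0=1 G3=NOT G2=NOT 0=1 -> 1011
Step 3: G0=G3=1 G1=NOT G1=NOT 0=1 G2=G0=1 G3=NOT G2=NOT 1=0 -> 1110
Step 4: G0=G3=0 G1=NOT G1=NOT 1=0 G2=G0=1 G3=NOT G2=NOT 1=0 -> 0010
Step 5: G0=G3=0 G1=NOT G1=NOT 0=1 G2=G0=0 G3=NOT G2=NOT 1=0 -> 0100

0100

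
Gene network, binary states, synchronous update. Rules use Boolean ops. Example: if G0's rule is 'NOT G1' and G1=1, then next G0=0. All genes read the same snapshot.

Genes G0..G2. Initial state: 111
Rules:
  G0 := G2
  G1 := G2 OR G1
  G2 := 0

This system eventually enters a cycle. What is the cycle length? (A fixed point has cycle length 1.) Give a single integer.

Answer: 1

Derivation:
Step 0: 111
Step 1: G0=G2=1 G1=G2|G1=1|1=1 G2=0(const) -> 110
Step 2: G0=G2=0 G1=G2|G1=0|1=1 G2=0(const) -> 010
Step 3: G0=G2=0 G1=G2|G1=0|1=1 G2=0(const) -> 010
State from step 3 equals state from step 2 -> cycle length 1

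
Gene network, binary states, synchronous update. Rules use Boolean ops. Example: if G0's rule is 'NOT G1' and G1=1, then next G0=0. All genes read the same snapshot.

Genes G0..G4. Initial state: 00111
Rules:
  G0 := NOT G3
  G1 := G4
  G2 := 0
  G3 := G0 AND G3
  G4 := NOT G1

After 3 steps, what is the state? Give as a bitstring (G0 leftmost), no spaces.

Step 1: G0=NOT G3=NOT 1=0 G1=G4=1 G2=0(const) G3=G0&G3=0&1=0 G4=NOT G1=NOT 0=1 -> 01001
Step 2: G0=NOT G3=NOT 0=1 G1=G4=1 G2=0(const) G3=G0&G3=0&0=0 G4=NOT G1=NOT 1=0 -> 11000
Step 3: G0=NOT G3=NOT 0=1 G1=G4=0 G2=0(const) G3=G0&G3=1&0=0 G4=NOT G1=NOT 1=0 -> 10000

10000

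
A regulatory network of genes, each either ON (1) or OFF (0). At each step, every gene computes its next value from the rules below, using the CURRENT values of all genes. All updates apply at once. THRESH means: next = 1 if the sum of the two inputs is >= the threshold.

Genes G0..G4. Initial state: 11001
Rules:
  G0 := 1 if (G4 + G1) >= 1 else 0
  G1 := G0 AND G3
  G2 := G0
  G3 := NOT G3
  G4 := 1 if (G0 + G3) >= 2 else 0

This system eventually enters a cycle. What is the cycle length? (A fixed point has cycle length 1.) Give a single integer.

Step 0: 11001
Step 1: G0=(1+1>=1)=1 G1=G0&G3=1&0=0 G2=G0=1 G3=NOT G3=NOT 0=1 G4=(1+0>=2)=0 -> 10110
Step 2: G0=(0+0>=1)=0 G1=G0&G3=1&1=1 G2=G0=1 G3=NOT G3=NOT 1=0 G4=(1+1>=2)=1 -> 01101
Step 3: G0=(1+1>=1)=1 G1=G0&G3=0&0=0 G2=G0=0 G3=NOT G3=NOT 0=1 G4=(0+0>=2)=0 -> 10010
Step 4: G0=(0+0>=1)=0 G1=G0&G3=1&1=1 G2=G0=1 G3=NOT G3=NOT 1=0 G4=(1+1>=2)=1 -> 01101
State from step 4 equals state from step 2 -> cycle length 2

Answer: 2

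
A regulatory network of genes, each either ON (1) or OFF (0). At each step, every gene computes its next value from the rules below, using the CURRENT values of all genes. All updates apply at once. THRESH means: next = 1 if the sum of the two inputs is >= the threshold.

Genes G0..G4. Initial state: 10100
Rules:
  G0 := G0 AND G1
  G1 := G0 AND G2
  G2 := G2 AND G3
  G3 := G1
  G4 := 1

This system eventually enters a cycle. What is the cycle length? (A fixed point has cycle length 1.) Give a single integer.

Answer: 1

Derivation:
Step 0: 10100
Step 1: G0=G0&G1=1&0=0 G1=G0&G2=1&1=1 G2=G2&G3=1&0=0 G3=G1=0 G4=1(const) -> 01001
Step 2: G0=G0&G1=0&1=0 G1=G0&G2=0&0=0 G2=G2&G3=0&0=0 G3=G1=1 G4=1(const) -> 00011
Step 3: G0=G0&G1=0&0=0 G1=G0&G2=0&0=0 G2=G2&G3=0&1=0 G3=G1=0 G4=1(const) -> 00001
Step 4: G0=G0&G1=0&0=0 G1=G0&G2=0&0=0 G2=G2&G3=0&0=0 G3=G1=0 G4=1(const) -> 00001
State from step 4 equals state from step 3 -> cycle length 1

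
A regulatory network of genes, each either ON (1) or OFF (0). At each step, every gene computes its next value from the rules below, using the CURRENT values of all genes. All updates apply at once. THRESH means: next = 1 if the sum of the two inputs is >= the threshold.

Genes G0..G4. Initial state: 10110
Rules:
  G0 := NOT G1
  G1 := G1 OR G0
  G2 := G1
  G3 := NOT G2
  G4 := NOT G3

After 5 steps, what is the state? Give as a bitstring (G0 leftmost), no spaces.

Step 1: G0=NOT G1=NOT 0=1 G1=G1|G0=0|1=1 G2=G1=0 G3=NOT G2=NOT 1=0 G4=NOT G3=NOT 1=0 -> 11000
Step 2: G0=NOT G1=NOT 1=0 G1=G1|G0=1|1=1 G2=G1=1 G3=NOT G2=NOT 0=1 G4=NOT G3=NOT 0=1 -> 01111
Step 3: G0=NOT G1=NOT 1=0 G1=G1|G0=1|0=1 G2=G1=1 G3=NOT G2=NOT 1=0 G4=NOT G3=NOT 1=0 -> 01100
Step 4: G0=NOT G1=NOT 1=0 G1=G1|G0=1|0=1 G2=G1=1 G3=NOT G2=NOT 1=0 G4=NOT G3=NOT 0=1 -> 01101
Step 5: G0=NOT G1=NOT 1=0 G1=G1|G0=1|0=1 G2=G1=1 G3=NOT G2=NOT 1=0 G4=NOT G3=NOT 0=1 -> 01101

01101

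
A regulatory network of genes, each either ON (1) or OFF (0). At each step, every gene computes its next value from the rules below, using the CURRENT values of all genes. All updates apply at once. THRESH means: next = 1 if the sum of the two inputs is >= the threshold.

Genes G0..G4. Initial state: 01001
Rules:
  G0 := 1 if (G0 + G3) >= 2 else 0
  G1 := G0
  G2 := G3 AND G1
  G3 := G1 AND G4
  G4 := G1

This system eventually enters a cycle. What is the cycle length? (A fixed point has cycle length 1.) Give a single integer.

Answer: 1

Derivation:
Step 0: 01001
Step 1: G0=(0+0>=2)=0 G1=G0=0 G2=G3&G1=0&1=0 G3=G1&G4=1&1=1 G4=G1=1 -> 00011
Step 2: G0=(0+1>=2)=0 G1=G0=0 G2=G3&G1=1&0=0 G3=G1&G4=0&1=0 G4=G1=0 -> 00000
Step 3: G0=(0+0>=2)=0 G1=G0=0 G2=G3&G1=0&0=0 G3=G1&G4=0&0=0 G4=G1=0 -> 00000
State from step 3 equals state from step 2 -> cycle length 1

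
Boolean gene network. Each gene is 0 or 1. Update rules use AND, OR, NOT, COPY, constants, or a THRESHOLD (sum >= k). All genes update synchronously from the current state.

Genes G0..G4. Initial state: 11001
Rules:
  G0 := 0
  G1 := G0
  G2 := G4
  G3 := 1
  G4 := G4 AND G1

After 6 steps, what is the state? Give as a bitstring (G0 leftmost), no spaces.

Step 1: G0=0(const) G1=G0=1 G2=G4=1 G3=1(const) G4=G4&G1=1&1=1 -> 01111
Step 2: G0=0(const) G1=G0=0 G2=G4=1 G3=1(const) G4=G4&G1=1&1=1 -> 00111
Step 3: G0=0(const) G1=G0=0 G2=G4=1 G3=1(const) G4=G4&G1=1&0=0 -> 00110
Step 4: G0=0(const) G1=G0=0 G2=G4=0 G3=1(const) G4=G4&G1=0&0=0 -> 00010
Step 5: G0=0(const) G1=G0=0 G2=G4=0 G3=1(const) G4=G4&G1=0&0=0 -> 00010
Step 6: G0=0(const) G1=G0=0 G2=G4=0 G3=1(const) G4=G4&G1=0&0=0 -> 00010

00010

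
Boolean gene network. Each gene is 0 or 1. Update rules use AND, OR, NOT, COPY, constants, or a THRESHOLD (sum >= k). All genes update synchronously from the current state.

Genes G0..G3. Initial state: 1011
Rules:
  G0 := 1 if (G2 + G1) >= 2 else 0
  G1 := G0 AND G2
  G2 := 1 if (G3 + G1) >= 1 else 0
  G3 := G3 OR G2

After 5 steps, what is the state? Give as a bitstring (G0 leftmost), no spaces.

Step 1: G0=(1+0>=2)=0 G1=G0&G2=1&1=1 G2=(1+0>=1)=1 G3=G3|G2=1|1=1 -> 0111
Step 2: G0=(1+1>=2)=1 G1=G0&G2=0&1=0 G2=(1+1>=1)=1 G3=G3|G2=1|1=1 -> 1011
Step 3: G0=(1+0>=2)=0 G1=G0&G2=1&1=1 G2=(1+0>=1)=1 G3=G3|G2=1|1=1 -> 0111
Step 4: G0=(1+1>=2)=1 G1=G0&G2=0&1=0 G2=(1+1>=1)=1 G3=G3|G2=1|1=1 -> 1011
Step 5: G0=(1+0>=2)=0 G1=G0&G2=1&1=1 G2=(1+0>=1)=1 G3=G3|G2=1|1=1 -> 0111

0111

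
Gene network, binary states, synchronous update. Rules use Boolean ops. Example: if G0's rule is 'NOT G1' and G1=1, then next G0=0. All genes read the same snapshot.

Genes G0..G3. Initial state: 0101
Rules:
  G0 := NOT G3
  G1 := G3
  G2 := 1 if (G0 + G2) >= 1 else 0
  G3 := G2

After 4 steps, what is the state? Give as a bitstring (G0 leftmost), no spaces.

Step 1: G0=NOT G3=NOT 1=0 G1=G3=1 G2=(0+0>=1)=0 G3=G2=0 -> 0100
Step 2: G0=NOT G3=NOT 0=1 G1=G3=0 G2=(0+0>=1)=0 G3=G2=0 -> 1000
Step 3: G0=NOT G3=NOT 0=1 G1=G3=0 G2=(1+0>=1)=1 G3=G2=0 -> 1010
Step 4: G0=NOT G3=NOT 0=1 G1=G3=0 G2=(1+1>=1)=1 G3=G2=1 -> 1011

1011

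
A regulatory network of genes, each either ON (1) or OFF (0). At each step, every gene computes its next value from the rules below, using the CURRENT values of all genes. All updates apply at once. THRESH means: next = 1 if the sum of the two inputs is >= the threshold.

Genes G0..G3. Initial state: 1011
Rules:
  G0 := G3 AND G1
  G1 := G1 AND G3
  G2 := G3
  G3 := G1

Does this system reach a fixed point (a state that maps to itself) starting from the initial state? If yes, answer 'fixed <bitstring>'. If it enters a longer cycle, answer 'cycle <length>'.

Step 0: 1011
Step 1: G0=G3&G1=1&0=0 G1=G1&G3=0&1=0 G2=G3=1 G3=G1=0 -> 0010
Step 2: G0=G3&G1=0&0=0 G1=G1&G3=0&0=0 G2=G3=0 G3=G1=0 -> 0000
Step 3: G0=G3&G1=0&0=0 G1=G1&G3=0&0=0 G2=G3=0 G3=G1=0 -> 0000
Fixed point reached at step 2: 0000

Answer: fixed 0000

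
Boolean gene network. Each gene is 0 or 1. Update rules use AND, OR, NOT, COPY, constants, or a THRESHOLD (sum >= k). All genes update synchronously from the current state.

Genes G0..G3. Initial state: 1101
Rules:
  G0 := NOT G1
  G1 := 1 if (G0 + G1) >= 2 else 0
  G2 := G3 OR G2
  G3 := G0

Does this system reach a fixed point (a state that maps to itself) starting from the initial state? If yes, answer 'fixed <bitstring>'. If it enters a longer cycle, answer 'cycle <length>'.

Step 0: 1101
Step 1: G0=NOT G1=NOT 1=0 G1=(1+1>=2)=1 G2=G3|G2=1|0=1 G3=G0=1 -> 0111
Step 2: G0=NOT G1=NOT 1=0 G1=(0+1>=2)=0 G2=G3|G2=1|1=1 G3=G0=0 -> 0010
Step 3: G0=NOT G1=NOT 0=1 G1=(0+0>=2)=0 G2=G3|G2=0|1=1 G3=G0=0 -> 1010
Step 4: G0=NOT G1=NOT 0=1 G1=(1+0>=2)=0 G2=G3|G2=0|1=1 G3=G0=1 -> 1011
Step 5: G0=NOT G1=NOT 0=1 G1=(1+0>=2)=0 G2=G3|G2=1|1=1 G3=G0=1 -> 1011
Fixed point reached at step 4: 1011

Answer: fixed 1011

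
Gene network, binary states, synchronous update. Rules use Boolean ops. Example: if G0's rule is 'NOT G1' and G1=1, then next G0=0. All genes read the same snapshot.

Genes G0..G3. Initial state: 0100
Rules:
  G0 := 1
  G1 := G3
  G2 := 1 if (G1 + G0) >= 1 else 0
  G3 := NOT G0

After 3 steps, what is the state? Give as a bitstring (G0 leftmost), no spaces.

Step 1: G0=1(const) G1=G3=0 G2=(1+0>=1)=1 G3=NOT G0=NOT 0=1 -> 1011
Step 2: G0=1(const) G1=G3=1 G2=(0+1>=1)=1 G3=NOT G0=NOT 1=0 -> 1110
Step 3: G0=1(const) G1=G3=0 G2=(1+1>=1)=1 G3=NOT G0=NOT 1=0 -> 1010

1010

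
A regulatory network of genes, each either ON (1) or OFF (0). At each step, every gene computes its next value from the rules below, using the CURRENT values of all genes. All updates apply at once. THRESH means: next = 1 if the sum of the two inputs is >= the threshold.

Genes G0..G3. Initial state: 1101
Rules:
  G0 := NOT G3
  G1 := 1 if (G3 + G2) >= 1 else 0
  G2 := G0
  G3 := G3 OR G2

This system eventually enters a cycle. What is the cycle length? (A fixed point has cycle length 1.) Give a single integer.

Step 0: 1101
Step 1: G0=NOT G3=NOT 1=0 G1=(1+0>=1)=1 G2=G0=1 G3=G3|G2=1|0=1 -> 0111
Step 2: G0=NOT G3=NOT 1=0 G1=(1+1>=1)=1 G2=G0=0 G3=G3|G2=1|1=1 -> 0101
Step 3: G0=NOT G3=NOT 1=0 G1=(1+0>=1)=1 G2=G0=0 G3=G3|G2=1|0=1 -> 0101
State from step 3 equals state from step 2 -> cycle length 1

Answer: 1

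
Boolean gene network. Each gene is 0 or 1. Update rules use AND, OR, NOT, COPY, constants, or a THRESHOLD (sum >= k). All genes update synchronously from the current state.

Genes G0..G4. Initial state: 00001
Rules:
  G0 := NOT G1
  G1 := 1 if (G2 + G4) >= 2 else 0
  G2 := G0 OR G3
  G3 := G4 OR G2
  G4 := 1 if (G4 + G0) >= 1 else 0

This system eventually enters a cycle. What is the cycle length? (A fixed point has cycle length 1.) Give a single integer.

Answer: 1

Derivation:
Step 0: 00001
Step 1: G0=NOT G1=NOT 0=1 G1=(0+1>=2)=0 G2=G0|G3=0|0=0 G3=G4|G2=1|0=1 G4=(1+0>=1)=1 -> 10011
Step 2: G0=NOT G1=NOT 0=1 G1=(0+1>=2)=0 G2=G0|G3=1|1=1 G3=G4|G2=1|0=1 G4=(1+1>=1)=1 -> 10111
Step 3: G0=NOT G1=NOT 0=1 G1=(1+1>=2)=1 G2=G0|G3=1|1=1 G3=G4|G2=1|1=1 G4=(1+1>=1)=1 -> 11111
Step 4: G0=NOT G1=NOT 1=0 G1=(1+1>=2)=1 G2=G0|G3=1|1=1 G3=G4|G2=1|1=1 G4=(1+1>=1)=1 -> 01111
Step 5: G0=NOT G1=NOT 1=0 G1=(1+1>=2)=1 G2=G0|G3=0|1=1 G3=G4|G2=1|1=1 G4=(1+0>=1)=1 -> 01111
State from step 5 equals state from step 4 -> cycle length 1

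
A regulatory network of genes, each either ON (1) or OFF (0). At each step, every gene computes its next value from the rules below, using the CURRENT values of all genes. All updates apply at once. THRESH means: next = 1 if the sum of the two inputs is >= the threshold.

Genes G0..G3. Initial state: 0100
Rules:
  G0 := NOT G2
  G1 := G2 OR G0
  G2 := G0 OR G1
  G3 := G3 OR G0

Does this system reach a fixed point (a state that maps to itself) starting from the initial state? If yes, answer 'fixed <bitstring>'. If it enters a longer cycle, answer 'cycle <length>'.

Answer: fixed 0111

Derivation:
Step 0: 0100
Step 1: G0=NOT G2=NOT 0=1 G1=G2|G0=0|0=0 G2=G0|G1=0|1=1 G3=G3|G0=0|0=0 -> 1010
Step 2: G0=NOT G2=NOT 1=0 G1=G2|G0=1|1=1 G2=G0|G1=1|0=1 G3=G3|G0=0|1=1 -> 0111
Step 3: G0=NOT G2=NOT 1=0 G1=G2|G0=1|0=1 G2=G0|G1=0|1=1 G3=G3|G0=1|0=1 -> 0111
Fixed point reached at step 2: 0111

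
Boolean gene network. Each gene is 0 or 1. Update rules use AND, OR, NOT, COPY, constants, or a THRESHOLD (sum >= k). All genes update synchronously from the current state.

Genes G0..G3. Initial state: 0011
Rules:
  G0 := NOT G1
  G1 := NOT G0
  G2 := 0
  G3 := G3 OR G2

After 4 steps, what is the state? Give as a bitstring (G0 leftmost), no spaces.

Step 1: G0=NOT G1=NOT 0=1 G1=NOT G0=NOT 0=1 G2=0(const) G3=G3|G2=1|1=1 -> 1101
Step 2: G0=NOT G1=NOT 1=0 G1=NOT G0=NOT 1=0 G2=0(const) G3=G3|G2=1|0=1 -> 0001
Step 3: G0=NOT G1=NOT 0=1 G1=NOT G0=NOT 0=1 G2=0(const) G3=G3|G2=1|0=1 -> 1101
Step 4: G0=NOT G1=NOT 1=0 G1=NOT G0=NOT 1=0 G2=0(const) G3=G3|G2=1|0=1 -> 0001

0001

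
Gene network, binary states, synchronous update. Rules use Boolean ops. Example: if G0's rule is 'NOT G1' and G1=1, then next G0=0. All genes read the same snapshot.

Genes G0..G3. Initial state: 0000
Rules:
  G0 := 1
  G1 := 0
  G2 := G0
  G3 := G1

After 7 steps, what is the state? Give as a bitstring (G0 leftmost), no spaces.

Step 1: G0=1(const) G1=0(const) G2=G0=0 G3=G1=0 -> 1000
Step 2: G0=1(const) G1=0(const) G2=G0=1 G3=G1=0 -> 1010
Step 3: G0=1(const) G1=0(const) G2=G0=1 G3=G1=0 -> 1010
Step 4: G0=1(const) G1=0(const) G2=G0=1 G3=G1=0 -> 1010
Step 5: G0=1(const) G1=0(const) G2=G0=1 G3=G1=0 -> 1010
Step 6: G0=1(const) G1=0(const) G2=G0=1 G3=G1=0 -> 1010
Step 7: G0=1(const) G1=0(const) G2=G0=1 G3=G1=0 -> 1010

1010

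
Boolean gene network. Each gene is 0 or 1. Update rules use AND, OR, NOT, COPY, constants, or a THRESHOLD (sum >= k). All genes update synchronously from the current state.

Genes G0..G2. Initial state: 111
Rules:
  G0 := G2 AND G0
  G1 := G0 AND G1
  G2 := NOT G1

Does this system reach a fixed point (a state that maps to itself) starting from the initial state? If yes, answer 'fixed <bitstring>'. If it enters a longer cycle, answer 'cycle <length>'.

Answer: fixed 001

Derivation:
Step 0: 111
Step 1: G0=G2&G0=1&1=1 G1=G0&G1=1&1=1 G2=NOT G1=NOT 1=0 -> 110
Step 2: G0=G2&G0=0&1=0 G1=G0&G1=1&1=1 G2=NOT G1=NOT 1=0 -> 010
Step 3: G0=G2&G0=0&0=0 G1=G0&G1=0&1=0 G2=NOT G1=NOT 1=0 -> 000
Step 4: G0=G2&G0=0&0=0 G1=G0&G1=0&0=0 G2=NOT G1=NOT 0=1 -> 001
Step 5: G0=G2&G0=1&0=0 G1=G0&G1=0&0=0 G2=NOT G1=NOT 0=1 -> 001
Fixed point reached at step 4: 001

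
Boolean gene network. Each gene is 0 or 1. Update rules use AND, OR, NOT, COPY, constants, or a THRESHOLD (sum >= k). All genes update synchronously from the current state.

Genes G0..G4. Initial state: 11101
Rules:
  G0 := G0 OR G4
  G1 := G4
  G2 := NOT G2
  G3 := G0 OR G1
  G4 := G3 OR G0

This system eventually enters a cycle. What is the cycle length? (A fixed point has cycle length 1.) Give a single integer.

Step 0: 11101
Step 1: G0=G0|G4=1|1=1 G1=G4=1 G2=NOT G2=NOT 1=0 G3=G0|G1=1|1=1 G4=G3|G0=0|1=1 -> 11011
Step 2: G0=G0|G4=1|1=1 G1=G4=1 G2=NOT G2=NOT 0=1 G3=G0|G1=1|1=1 G4=G3|G0=1|1=1 -> 11111
Step 3: G0=G0|G4=1|1=1 G1=G4=1 G2=NOT G2=NOT 1=0 G3=G0|G1=1|1=1 G4=G3|G0=1|1=1 -> 11011
State from step 3 equals state from step 1 -> cycle length 2

Answer: 2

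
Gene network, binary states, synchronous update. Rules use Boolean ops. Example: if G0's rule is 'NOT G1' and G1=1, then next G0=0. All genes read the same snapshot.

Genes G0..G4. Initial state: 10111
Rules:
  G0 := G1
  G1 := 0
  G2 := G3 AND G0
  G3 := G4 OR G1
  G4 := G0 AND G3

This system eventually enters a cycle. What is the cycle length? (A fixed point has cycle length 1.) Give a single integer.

Answer: 1

Derivation:
Step 0: 10111
Step 1: G0=G1=0 G1=0(const) G2=G3&G0=1&1=1 G3=G4|G1=1|0=1 G4=G0&G3=1&1=1 -> 00111
Step 2: G0=G1=0 G1=0(const) G2=G3&G0=1&0=0 G3=G4|G1=1|0=1 G4=G0&G3=0&1=0 -> 00010
Step 3: G0=G1=0 G1=0(const) G2=G3&G0=1&0=0 G3=G4|G1=0|0=0 G4=G0&G3=0&1=0 -> 00000
Step 4: G0=G1=0 G1=0(const) G2=G3&G0=0&0=0 G3=G4|G1=0|0=0 G4=G0&G3=0&0=0 -> 00000
State from step 4 equals state from step 3 -> cycle length 1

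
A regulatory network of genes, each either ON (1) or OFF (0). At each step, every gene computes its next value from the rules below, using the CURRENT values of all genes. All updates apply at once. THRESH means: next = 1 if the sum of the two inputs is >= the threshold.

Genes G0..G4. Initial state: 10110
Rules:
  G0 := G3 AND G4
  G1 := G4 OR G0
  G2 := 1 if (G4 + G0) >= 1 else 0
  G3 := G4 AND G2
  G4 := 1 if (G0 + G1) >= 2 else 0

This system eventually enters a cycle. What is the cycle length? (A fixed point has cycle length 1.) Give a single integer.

Answer: 1

Derivation:
Step 0: 10110
Step 1: G0=G3&G4=1&0=0 G1=G4|G0=0|1=1 G2=(0+1>=1)=1 G3=G4&G2=0&1=0 G4=(1+0>=2)=0 -> 01100
Step 2: G0=G3&G4=0&0=0 G1=G4|G0=0|0=0 G2=(0+0>=1)=0 G3=G4&G2=0&1=0 G4=(0+1>=2)=0 -> 00000
Step 3: G0=G3&G4=0&0=0 G1=G4|G0=0|0=0 G2=(0+0>=1)=0 G3=G4&G2=0&0=0 G4=(0+0>=2)=0 -> 00000
State from step 3 equals state from step 2 -> cycle length 1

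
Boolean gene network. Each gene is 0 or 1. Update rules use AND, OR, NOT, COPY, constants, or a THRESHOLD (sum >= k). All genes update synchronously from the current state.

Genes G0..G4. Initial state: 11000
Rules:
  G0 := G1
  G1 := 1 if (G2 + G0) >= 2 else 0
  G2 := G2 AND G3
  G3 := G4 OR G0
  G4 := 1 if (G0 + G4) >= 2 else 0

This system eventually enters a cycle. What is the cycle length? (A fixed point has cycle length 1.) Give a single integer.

Step 0: 11000
Step 1: G0=G1=1 G1=(0+1>=2)=0 G2=G2&G3=0&0=0 G3=G4|G0=0|1=1 G4=(1+0>=2)=0 -> 10010
Step 2: G0=G1=0 G1=(0+1>=2)=0 G2=G2&G3=0&1=0 G3=G4|G0=0|1=1 G4=(1+0>=2)=0 -> 00010
Step 3: G0=G1=0 G1=(0+0>=2)=0 G2=G2&G3=0&1=0 G3=G4|G0=0|0=0 G4=(0+0>=2)=0 -> 00000
Step 4: G0=G1=0 G1=(0+0>=2)=0 G2=G2&G3=0&0=0 G3=G4|G0=0|0=0 G4=(0+0>=2)=0 -> 00000
State from step 4 equals state from step 3 -> cycle length 1

Answer: 1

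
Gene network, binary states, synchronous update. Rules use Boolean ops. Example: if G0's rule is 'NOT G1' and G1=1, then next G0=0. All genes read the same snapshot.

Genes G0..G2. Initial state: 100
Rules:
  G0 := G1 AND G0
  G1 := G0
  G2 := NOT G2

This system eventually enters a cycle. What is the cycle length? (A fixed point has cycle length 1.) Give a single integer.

Step 0: 100
Step 1: G0=G1&G0=0&1=0 G1=G0=1 G2=NOT G2=NOT 0=1 -> 011
Step 2: G0=G1&G0=1&0=0 G1=G0=0 G2=NOT G2=NOT 1=0 -> 000
Step 3: G0=G1&G0=0&0=0 G1=G0=0 G2=NOT G2=NOT 0=1 -> 001
Step 4: G0=G1&G0=0&0=0 G1=G0=0 G2=NOT G2=NOT 1=0 -> 000
State from step 4 equals state from step 2 -> cycle length 2

Answer: 2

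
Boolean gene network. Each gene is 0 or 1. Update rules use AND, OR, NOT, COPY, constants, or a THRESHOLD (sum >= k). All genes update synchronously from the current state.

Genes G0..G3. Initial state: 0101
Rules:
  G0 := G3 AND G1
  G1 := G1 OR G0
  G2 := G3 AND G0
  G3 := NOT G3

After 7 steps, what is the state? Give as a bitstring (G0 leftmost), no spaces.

Step 1: G0=G3&G1=1&1=1 G1=G1|G0=1|0=1 G2=G3&G0=1&0=0 G3=NOT G3=NOT 1=0 -> 1100
Step 2: G0=G3&G1=0&1=0 G1=G1|G0=1|1=1 G2=G3&G0=0&1=0 G3=NOT G3=NOT 0=1 -> 0101
Step 3: G0=G3&G1=1&1=1 G1=G1|G0=1|0=1 G2=G3&G0=1&0=0 G3=NOT G3=NOT 1=0 -> 1100
Step 4: G0=G3&G1=0&1=0 G1=G1|G0=1|1=1 G2=G3&G0=0&1=0 G3=NOT G3=NOT 0=1 -> 0101
Step 5: G0=G3&G1=1&1=1 G1=G1|G0=1|0=1 G2=G3&G0=1&0=0 G3=NOT G3=NOT 1=0 -> 1100
Step 6: G0=G3&G1=0&1=0 G1=G1|G0=1|1=1 G2=G3&G0=0&1=0 G3=NOT G3=NOT 0=1 -> 0101
Step 7: G0=G3&G1=1&1=1 G1=G1|G0=1|0=1 G2=G3&G0=1&0=0 G3=NOT G3=NOT 1=0 -> 1100

1100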